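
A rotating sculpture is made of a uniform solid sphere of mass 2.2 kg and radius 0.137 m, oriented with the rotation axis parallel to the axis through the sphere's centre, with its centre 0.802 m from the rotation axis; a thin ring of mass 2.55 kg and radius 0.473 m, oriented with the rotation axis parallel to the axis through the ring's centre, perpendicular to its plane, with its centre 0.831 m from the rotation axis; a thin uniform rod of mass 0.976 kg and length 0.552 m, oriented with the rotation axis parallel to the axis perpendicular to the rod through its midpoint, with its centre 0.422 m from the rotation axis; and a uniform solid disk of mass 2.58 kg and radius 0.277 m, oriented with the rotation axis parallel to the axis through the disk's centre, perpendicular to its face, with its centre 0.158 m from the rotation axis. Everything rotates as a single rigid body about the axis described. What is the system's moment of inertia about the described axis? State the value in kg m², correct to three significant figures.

Solid sphere: I_cm = (2/5)MR² = (2/5)(2.2)(0.137)² = 0.016517 kg m²; centre at d = 0.802 m, so I = I_cm + Md² gives I = 0.016517 + (2.2)(0.802)² = 1.4316 kg m².
Thin ring: I_cm = MR² = (2.55)(0.473)² = 0.57051 kg m²; centre at d = 0.831 m, so I = I_cm + Md² gives I = 0.57051 + (2.55)(0.831)² = 2.3314 kg m².
Thin rod: I_cm = (1/12)ML² = (1/12)(0.976)(0.552)² = 0.024783 kg m²; centre at d = 0.422 m, so I = I_cm + Md² gives I = 0.024783 + (0.976)(0.422)² = 0.19859 kg m².
Solid disk: I_cm = (1/2)MR² = (1/2)(2.58)(0.277)² = 0.09898 kg m²; centre at d = 0.158 m, so I = I_cm + Md² gives I = 0.09898 + (2.58)(0.158)² = 0.16339 kg m².
Total I = 1.4316 + 2.3314 + 0.19859 + 0.16339 = 4.125 kg m².

4.12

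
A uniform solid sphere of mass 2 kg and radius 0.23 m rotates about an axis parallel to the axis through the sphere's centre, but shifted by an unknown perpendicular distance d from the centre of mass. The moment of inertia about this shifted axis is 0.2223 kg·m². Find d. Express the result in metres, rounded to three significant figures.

About the centre-of-mass axis, I_cm = (2/5)MR² = (2/5)(2)(0.23)² = 0.04232 kg·m².
Parallel axis theorem: I = I_cm + Md², so Md² = 0.2223 − 0.04232 = 0.17998 kg·m².
d = √(0.17998 / 2) = 0.29998 m.

0.300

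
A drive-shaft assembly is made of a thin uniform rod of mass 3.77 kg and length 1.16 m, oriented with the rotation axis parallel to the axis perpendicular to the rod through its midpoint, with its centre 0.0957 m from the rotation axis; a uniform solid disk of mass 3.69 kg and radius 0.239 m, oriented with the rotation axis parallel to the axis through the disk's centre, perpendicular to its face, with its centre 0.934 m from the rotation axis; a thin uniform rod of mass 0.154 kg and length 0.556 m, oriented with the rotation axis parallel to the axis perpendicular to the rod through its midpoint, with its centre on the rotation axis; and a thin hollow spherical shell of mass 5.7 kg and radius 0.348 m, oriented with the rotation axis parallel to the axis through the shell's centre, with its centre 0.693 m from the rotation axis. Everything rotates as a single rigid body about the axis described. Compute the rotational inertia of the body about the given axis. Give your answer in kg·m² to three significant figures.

6.98

Thin rod: I_cm = (1/12)ML² = (1/12)(3.77)(1.16)² = 0.42274 kg·m²; centre at d = 0.0957 m, so the parallel axis theorem gives I = 0.42274 + (3.77)(0.0957)² = 0.45727 kg·m².
Solid disk: I_cm = (1/2)MR² = (1/2)(3.69)(0.239)² = 0.10539 kg·m²; centre at d = 0.934 m, so the parallel axis theorem gives I = 0.10539 + (3.69)(0.934)² = 3.3244 kg·m².
Thin rod: I_cm = (1/12)ML² = (1/12)(0.154)(0.556)² = 0.0039672 kg·m²; axis through the centre, so I = 0.0039672 kg·m².
Spherical shell: I_cm = (2/3)MR² = (2/3)(5.7)(0.348)² = 0.4602 kg·m²; centre at d = 0.693 m, so the parallel axis theorem gives I = 0.4602 + (5.7)(0.693)² = 3.1976 kg·m².
Total I = 0.45727 + 3.3244 + 0.0039672 + 3.1976 = 6.9832 kg·m².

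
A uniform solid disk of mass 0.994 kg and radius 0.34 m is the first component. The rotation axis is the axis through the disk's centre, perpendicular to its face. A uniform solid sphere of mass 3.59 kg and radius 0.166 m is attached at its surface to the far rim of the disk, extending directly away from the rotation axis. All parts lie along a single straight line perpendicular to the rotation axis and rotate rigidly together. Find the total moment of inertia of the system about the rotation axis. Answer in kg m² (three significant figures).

Solid disk: I_cm = (1/2)MR² = (1/2)(0.994)(0.34)² = 0.057453 kg m²; axis through the centre, so I = 0.057453 kg m².
Solid sphere: I_cm = (2/5)MR² = (2/5)(3.59)(0.166)² = 0.03957 kg m²; centre at d = 0.34 + 0.166 = 0.506 m, so I = I_cm + Md² gives I = 0.03957 + (3.59)(0.506)² = 0.95874 kg m².
Total I = 0.057453 + 0.95874 = 1.0162 kg m².

1.02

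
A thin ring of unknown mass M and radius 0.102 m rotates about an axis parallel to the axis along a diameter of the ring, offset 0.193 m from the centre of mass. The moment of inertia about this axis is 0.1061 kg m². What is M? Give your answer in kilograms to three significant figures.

2.50

I = I_cm + Md² = (1/2)MR² + Md² = M·[0.5·(0.102)² + (0.193)²] = M·0.042451.
So M = 0.1061 / 0.042451 = 2.4994 kg.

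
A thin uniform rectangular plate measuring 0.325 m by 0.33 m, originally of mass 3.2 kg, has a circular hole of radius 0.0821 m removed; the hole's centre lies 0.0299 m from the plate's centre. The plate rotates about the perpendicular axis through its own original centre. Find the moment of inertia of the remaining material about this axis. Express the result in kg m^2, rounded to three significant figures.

0.0545

Unpierced body about its centre: I₀ = (1/12)M(a²+b²) = (1/12)(3.2)[(0.325)² + (0.33)²] = 0.057207 kg m^2.
The removed disk has mass m = M·πr²/(ab) = (3.2)·π(0.0821)²/(0.325·0.33) = 0.63181 kg (same uniform areal density).
Its moment of inertia about the rotation axis (parallel-axis theorem): I_hole = (1/2)mr² + md² = (1/2)(0.63181)(0.0821)² + (0.63181)(0.0299)² = 0.0026942 kg m^2.
Treating the hole as negative mass, I = I₀ − I_hole = 0.057207 − 0.0026942 = 0.054512 kg m^2.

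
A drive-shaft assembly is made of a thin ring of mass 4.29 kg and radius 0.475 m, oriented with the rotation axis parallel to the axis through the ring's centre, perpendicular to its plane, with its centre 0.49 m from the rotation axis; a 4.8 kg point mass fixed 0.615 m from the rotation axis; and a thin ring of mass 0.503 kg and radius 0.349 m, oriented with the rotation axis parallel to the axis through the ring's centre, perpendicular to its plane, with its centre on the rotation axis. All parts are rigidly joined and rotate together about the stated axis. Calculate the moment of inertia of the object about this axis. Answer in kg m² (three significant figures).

Thin ring: I_cm = MR² = (4.29)(0.475)² = 0.96793 kg m²; centre at d = 0.49 m, so I = I_cm + Md² gives I = 0.96793 + (4.29)(0.49)² = 1.998 kg m².
Point mass: I_cm = 0; centre at d = 0.615 m, so I = I_cm + Md² gives I = 0 + (4.8)(0.615)² = 1.8155 kg m².
Thin ring: I_cm = MR² = (0.503)(0.349)² = 0.061266 kg m²; axis through the centre, so I = 0.061266 kg m².
Total I = 1.998 + 1.8155 + 0.061266 = 3.8747 kg m².

3.87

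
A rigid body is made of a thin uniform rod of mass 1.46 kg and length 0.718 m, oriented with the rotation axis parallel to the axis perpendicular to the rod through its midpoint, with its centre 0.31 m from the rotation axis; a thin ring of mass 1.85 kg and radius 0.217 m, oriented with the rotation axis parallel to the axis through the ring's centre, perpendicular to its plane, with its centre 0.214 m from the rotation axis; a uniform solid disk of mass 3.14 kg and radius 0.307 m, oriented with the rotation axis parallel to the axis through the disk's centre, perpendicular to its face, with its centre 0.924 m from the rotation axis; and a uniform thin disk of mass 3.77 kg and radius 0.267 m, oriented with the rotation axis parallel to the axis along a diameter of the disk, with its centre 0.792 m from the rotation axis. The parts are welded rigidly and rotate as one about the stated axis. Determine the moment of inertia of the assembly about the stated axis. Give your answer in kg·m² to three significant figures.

5.64

Thin rod: I_cm = (1/12)ML² = (1/12)(1.46)(0.718)² = 0.062722 kg·m²; centre at d = 0.31 m, so I = I_cm + Md² gives I = 0.062722 + (1.46)(0.31)² = 0.20303 kg·m².
Thin ring: I_cm = MR² = (1.85)(0.217)² = 0.087115 kg·m²; centre at d = 0.214 m, so I = I_cm + Md² gives I = 0.087115 + (1.85)(0.214)² = 0.17184 kg·m².
Solid disk: I_cm = (1/2)MR² = (1/2)(3.14)(0.307)² = 0.14797 kg·m²; centre at d = 0.924 m, so I = I_cm + Md² gives I = 0.14797 + (3.14)(0.924)² = 2.8288 kg·m².
Thin disk: I_cm = (1/4)MR² = (1/4)(3.77)(0.267)² = 0.06719 kg·m²; centre at d = 0.792 m, so I = I_cm + Md² gives I = 0.06719 + (3.77)(0.792)² = 2.432 kg·m².
Total I = 0.20303 + 0.17184 + 2.8288 + 2.432 = 5.6357 kg·m².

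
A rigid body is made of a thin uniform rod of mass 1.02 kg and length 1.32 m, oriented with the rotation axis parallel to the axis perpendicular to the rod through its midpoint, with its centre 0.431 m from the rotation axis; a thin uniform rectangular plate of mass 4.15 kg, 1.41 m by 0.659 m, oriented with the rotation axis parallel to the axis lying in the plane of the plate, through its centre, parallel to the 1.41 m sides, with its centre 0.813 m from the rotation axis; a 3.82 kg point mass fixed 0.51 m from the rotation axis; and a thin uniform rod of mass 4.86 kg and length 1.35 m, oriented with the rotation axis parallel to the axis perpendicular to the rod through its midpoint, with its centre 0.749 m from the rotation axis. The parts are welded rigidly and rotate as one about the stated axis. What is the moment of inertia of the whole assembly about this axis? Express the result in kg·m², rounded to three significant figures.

Thin rod: I_cm = (1/12)ML² = (1/12)(1.02)(1.32)² = 0.1481 kg·m²; centre at d = 0.431 m, so I = I_cm + Md² gives I = 0.1481 + (1.02)(0.431)² = 0.33758 kg·m².
Rectangular plate: I_cm = (1/12)Mb² = (1/12)(4.15)(0.659)² = 0.15019 kg·m²; centre at d = 0.813 m, so I = I_cm + Md² gives I = 0.15019 + (4.15)(0.813)² = 2.8932 kg·m².
Point mass: I_cm = 0; centre at d = 0.51 m, so I = I_cm + Md² gives I = 0 + (3.82)(0.51)² = 0.99358 kg·m².
Thin rod: I_cm = (1/12)ML² = (1/12)(4.86)(1.35)² = 0.73811 kg·m²; centre at d = 0.749 m, so I = I_cm + Md² gives I = 0.73811 + (4.86)(0.749)² = 3.4646 kg·m².
Total I = 0.33758 + 2.8932 + 0.99358 + 3.4646 = 7.6889 kg·m².

7.69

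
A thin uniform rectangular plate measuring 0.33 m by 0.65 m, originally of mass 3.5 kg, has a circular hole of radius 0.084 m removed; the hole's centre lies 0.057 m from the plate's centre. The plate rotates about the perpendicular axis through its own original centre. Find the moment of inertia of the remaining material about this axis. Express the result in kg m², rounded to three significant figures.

0.153

Unpierced body about its centre: I₀ = (1/12)M(a²+b²) = (1/12)(3.5)[(0.33)² + (0.65)²] = 0.15499 kg m².
The removed disk has mass m = M·πr²/(ab) = (3.5)·π(0.084)²/(0.33·0.65) = 0.3617 kg (same uniform areal density).
Its moment of inertia about the rotation axis (parallel-axis theorem): I_hole = (1/2)mr² + md² = (1/2)(0.3617)(0.084)² + (0.3617)(0.057)² = 0.0024512 kg m².
Treating the hole as negative mass, I = I₀ − I_hole = 0.15499 − 0.0024512 = 0.15254 kg m².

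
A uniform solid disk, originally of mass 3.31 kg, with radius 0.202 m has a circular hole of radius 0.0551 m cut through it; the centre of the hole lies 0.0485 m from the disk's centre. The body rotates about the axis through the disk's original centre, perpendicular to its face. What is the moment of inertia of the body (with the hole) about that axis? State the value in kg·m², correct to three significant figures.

Unpierced body about its centre: I₀ = (1/2)MR² = (1/2)(3.31)(0.202)² = 0.067531 kg·m².
The removed disk has mass m = M·(r/R)² = (3.31)(0.0551/0.202)² = 0.24628 kg (same uniform areal density).
Its moment of inertia about the rotation axis (parallel-axis theorem): I_hole = (1/2)mr² + md² = (1/2)(0.24628)(0.0551)² + (0.24628)(0.0485)² = 0.00095316 kg·m².
Treating the hole as negative mass, I = I₀ − I_hole = 0.067531 − 0.00095316 = 0.066577 kg·m².

0.0666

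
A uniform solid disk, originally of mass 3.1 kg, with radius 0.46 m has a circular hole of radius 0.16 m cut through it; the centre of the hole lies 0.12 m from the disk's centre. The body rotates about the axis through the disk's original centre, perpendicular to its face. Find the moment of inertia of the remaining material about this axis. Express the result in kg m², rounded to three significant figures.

Unpierced body about its centre: I₀ = (1/2)MR² = (1/2)(3.1)(0.46)² = 0.32798 kg m².
The removed disk has mass m = M·(r/R)² = (3.1)(0.16/0.46)² = 0.37505 kg (same uniform areal density).
Its moment of inertia about the rotation axis (parallel-axis theorem): I_hole = (1/2)mr² + md² = (1/2)(0.37505)(0.16)² + (0.37505)(0.12)² = 0.010201 kg m².
Treating the hole as negative mass, I = I₀ − I_hole = 0.32798 − 0.010201 = 0.31778 kg m².

0.318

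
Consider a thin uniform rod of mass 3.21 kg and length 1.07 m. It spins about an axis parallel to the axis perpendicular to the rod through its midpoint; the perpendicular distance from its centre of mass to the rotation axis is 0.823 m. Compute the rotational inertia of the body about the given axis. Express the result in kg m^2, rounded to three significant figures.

I_cm = (1/12)ML² = (1/12)(3.21)(1.07)² = 0.30626 kg m^2; centre at d = 0.823 m, so the parallel axis theorem gives I = 0.30626 + (3.21)(0.823)² = 2.4805 kg m^2.

2.48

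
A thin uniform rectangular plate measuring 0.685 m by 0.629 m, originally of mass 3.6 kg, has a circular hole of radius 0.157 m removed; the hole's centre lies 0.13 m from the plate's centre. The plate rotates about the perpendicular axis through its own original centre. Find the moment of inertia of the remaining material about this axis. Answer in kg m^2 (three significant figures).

0.241

Unpierced body about its centre: I₀ = (1/12)M(a²+b²) = (1/12)(3.6)[(0.685)² + (0.629)²] = 0.25946 kg m^2.
The removed disk has mass m = M·πr²/(ab) = (3.6)·π(0.157)²/(0.685·0.629) = 0.64701 kg (same uniform areal density).
Its moment of inertia about the rotation axis (parallel-axis theorem): I_hole = (1/2)mr² + md² = (1/2)(0.64701)(0.157)² + (0.64701)(0.13)² = 0.018909 kg m^2.
Treating the hole as negative mass, I = I₀ − I_hole = 0.25946 − 0.018909 = 0.24055 kg m^2.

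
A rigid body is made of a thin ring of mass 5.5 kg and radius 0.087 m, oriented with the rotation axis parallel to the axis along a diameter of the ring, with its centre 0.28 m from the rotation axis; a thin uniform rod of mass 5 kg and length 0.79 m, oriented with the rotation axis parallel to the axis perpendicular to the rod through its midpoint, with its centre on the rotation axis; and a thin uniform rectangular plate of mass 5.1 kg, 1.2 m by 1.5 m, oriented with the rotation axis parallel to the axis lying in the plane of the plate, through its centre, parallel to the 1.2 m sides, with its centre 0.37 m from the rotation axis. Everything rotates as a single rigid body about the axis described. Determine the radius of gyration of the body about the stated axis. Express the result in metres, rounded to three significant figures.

0.389

Thin ring: I_cm = (1/2)MR² = (1/2)(5.5)(0.087)² = 0.020815 kg m^2; centre at d = 0.28 m, so I = I_cm + Md² gives I = 0.020815 + (5.5)(0.28)² = 0.45201 kg m^2.
Thin rod: I_cm = (1/12)ML² = (1/12)(5)(0.79)² = 0.26004 kg m^2; axis through the centre, so I = 0.26004 kg m^2.
Rectangular plate: I_cm = (1/12)Mb² = (1/12)(5.1)(1.5)² = 0.95625 kg m^2; centre at d = 0.37 m, so I = I_cm + Md² gives I = 0.95625 + (5.1)(0.37)² = 1.6544 kg m^2.
Total I = 2.3665 kg m^2; total mass M = 15.6 kg.
k = √(I/M) = √(2.3665/15.6) = 0.38948 m.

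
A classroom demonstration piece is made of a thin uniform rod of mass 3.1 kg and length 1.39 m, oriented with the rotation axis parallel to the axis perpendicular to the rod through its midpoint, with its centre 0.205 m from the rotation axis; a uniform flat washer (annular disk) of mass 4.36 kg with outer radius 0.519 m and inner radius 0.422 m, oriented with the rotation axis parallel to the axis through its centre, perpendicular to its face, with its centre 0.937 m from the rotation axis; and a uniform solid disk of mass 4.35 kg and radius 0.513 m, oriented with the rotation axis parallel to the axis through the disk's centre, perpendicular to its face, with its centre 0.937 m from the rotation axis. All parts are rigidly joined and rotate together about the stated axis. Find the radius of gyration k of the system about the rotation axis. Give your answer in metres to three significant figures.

0.912

Thin rod: I_cm = (1/12)ML² = (1/12)(3.1)(1.39)² = 0.49913 kg m^2; centre at d = 0.205 m, so I = I_cm + Md² gives I = 0.49913 + (3.1)(0.205)² = 0.6294 kg m^2.
Annular disk: I_cm = (1/2)M(R²+r²) = (1/2)(4.36)[(0.519)² + (0.422)²] = 0.97543 kg m^2; centre at d = 0.937 m, so I = I_cm + Md² gives I = 0.97543 + (4.36)(0.937)² = 4.8034 kg m^2.
Solid disk: I_cm = (1/2)MR² = (1/2)(4.35)(0.513)² = 0.57239 kg m^2; centre at d = 0.937 m, so I = I_cm + Md² gives I = 0.57239 + (4.35)(0.937)² = 4.3916 kg m^2.
Total I = 9.8243 kg m^2; total mass M = 11.81 kg.
k = √(I/M) = √(9.8243/11.81) = 0.91207 m.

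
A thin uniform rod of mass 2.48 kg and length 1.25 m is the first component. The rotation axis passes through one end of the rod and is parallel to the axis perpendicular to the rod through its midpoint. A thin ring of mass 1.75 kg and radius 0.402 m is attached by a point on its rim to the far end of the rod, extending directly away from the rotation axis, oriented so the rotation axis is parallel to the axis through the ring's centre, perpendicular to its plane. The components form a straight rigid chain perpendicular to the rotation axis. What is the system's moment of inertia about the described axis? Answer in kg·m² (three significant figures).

Thin rod: I_cm = (1/12)ML² = (1/12)(2.48)(1.25)² = 0.32292 kg·m²; centre at d = 0.625 m, so the parallel axis theorem gives I = 0.32292 + (2.48)(0.625)² = 1.2917 kg·m².
Thin ring: I_cm = MR² = (1.75)(0.402)² = 0.28281 kg·m²; centre at d = 0.625 + 0.625 + 0.402 = 1.652 m, so the parallel axis theorem gives I = 0.28281 + (1.75)(1.652)² = 5.0587 kg·m².
Total I = 1.2917 + 5.0587 = 6.3504 kg·m².

6.35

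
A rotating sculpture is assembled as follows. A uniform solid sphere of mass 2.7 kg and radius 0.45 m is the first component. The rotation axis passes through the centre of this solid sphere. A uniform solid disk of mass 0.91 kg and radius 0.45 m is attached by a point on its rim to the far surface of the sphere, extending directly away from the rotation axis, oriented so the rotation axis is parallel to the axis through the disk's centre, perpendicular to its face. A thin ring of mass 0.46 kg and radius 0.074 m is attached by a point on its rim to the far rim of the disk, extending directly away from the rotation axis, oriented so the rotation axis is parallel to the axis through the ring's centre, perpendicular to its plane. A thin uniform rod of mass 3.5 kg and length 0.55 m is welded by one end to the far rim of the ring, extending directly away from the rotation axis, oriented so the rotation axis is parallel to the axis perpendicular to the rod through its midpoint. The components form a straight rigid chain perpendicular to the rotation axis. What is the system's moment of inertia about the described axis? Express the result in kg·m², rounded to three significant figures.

13.1

Solid sphere: I_cm = (2/5)MR² = (2/5)(2.7)(0.45)² = 0.2187 kg·m²; axis through the centre, so I = 0.2187 kg·m².
Solid disk: I_cm = (1/2)MR² = (1/2)(0.91)(0.45)² = 0.092138 kg·m²; centre at d = 0.45 + 0.45 = 0.9 m, so the parallel axis theorem gives I = 0.092138 + (0.91)(0.9)² = 0.82924 kg·m².
Thin ring: I_cm = MR² = (0.46)(0.074)² = 0.002519 kg·m²; centre at d = 0.45 + 0.45 + 0.45 + 0.074 = 1.424 m, so the parallel axis theorem gives I = 0.002519 + (0.46)(1.424)² = 0.9353 kg·m².
Thin rod: I_cm = (1/12)ML² = (1/12)(3.5)(0.55)² = 0.088229 kg·m²; centre at d = 0.45 + 0.45 + 0.45 + 0.074 + 0.074 + 0.275 = 1.773 m, so the parallel axis theorem gives I = 0.088229 + (3.5)(1.773)² = 11.091 kg·m².
Total I = 0.2187 + 0.82924 + 0.9353 + 11.091 = 13.074 kg·m².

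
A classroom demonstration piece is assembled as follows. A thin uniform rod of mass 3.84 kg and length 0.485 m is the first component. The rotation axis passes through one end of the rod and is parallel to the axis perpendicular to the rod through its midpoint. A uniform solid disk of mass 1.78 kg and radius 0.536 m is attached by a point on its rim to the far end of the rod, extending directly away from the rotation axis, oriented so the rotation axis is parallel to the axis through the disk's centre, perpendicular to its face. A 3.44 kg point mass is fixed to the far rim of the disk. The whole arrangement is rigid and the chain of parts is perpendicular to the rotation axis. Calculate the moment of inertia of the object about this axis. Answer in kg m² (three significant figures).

10.8

Thin rod: I_cm = (1/12)ML² = (1/12)(3.84)(0.485)² = 0.075272 kg m²; centre at d = 0.2425 m, so I = I_cm + Md² gives I = 0.075272 + (3.84)(0.2425)² = 0.30109 kg m².
Solid disk: I_cm = (1/2)MR² = (1/2)(1.78)(0.536)² = 0.25569 kg m²; centre at d = 0.2425 + 0.2425 + 0.536 = 1.021 m, so I = I_cm + Md² gives I = 0.25569 + (1.78)(1.021)² = 2.1112 kg m².
Point mass: I_cm = 0; centre at d = 0.2425 + 0.2425 + 0.536 + 0.536 = 1.557 m, so I = I_cm + Md² gives I = 0 + (3.44)(1.557)² = 8.3394 kg m².
Total I = 0.30109 + 2.1112 + 8.3394 = 10.752 kg m².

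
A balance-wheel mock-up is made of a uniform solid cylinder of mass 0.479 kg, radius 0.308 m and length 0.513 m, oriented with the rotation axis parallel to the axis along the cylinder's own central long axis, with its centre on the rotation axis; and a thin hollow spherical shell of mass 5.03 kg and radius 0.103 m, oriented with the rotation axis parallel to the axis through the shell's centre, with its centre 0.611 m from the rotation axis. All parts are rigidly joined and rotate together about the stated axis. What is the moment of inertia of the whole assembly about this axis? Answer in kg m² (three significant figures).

Solid cylinder: I_cm = (1/2)MR² = (1/2)(0.479)(0.308)² = 0.02272 kg m²; axis through the centre, so I = 0.02272 kg m².
Spherical shell: I_cm = (2/3)MR² = (2/3)(5.03)(0.103)² = 0.035576 kg m²; centre at d = 0.611 m, so I = I_cm + Md² gives I = 0.035576 + (5.03)(0.611)² = 1.9134 kg m².
Total I = 0.02272 + 1.9134 = 1.9361 kg m².

1.94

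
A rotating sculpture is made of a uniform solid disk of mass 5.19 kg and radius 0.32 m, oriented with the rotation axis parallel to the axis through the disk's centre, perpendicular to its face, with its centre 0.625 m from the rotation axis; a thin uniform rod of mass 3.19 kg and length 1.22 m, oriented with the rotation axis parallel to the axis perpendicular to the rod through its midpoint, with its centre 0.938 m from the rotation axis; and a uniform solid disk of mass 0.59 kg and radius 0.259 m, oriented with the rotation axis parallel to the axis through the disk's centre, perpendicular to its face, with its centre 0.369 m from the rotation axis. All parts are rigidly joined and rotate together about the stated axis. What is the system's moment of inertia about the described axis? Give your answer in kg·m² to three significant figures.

5.60

Solid disk: I_cm = (1/2)MR² = (1/2)(5.19)(0.32)² = 0.26573 kg·m²; centre at d = 0.625 m, so I = I_cm + Md² gives I = 0.26573 + (5.19)(0.625)² = 2.2931 kg·m².
Thin rod: I_cm = (1/12)ML² = (1/12)(3.19)(1.22)² = 0.39567 kg·m²; centre at d = 0.938 m, so I = I_cm + Md² gives I = 0.39567 + (3.19)(0.938)² = 3.2024 kg·m².
Solid disk: I_cm = (1/2)MR² = (1/2)(0.59)(0.259)² = 0.019789 kg·m²; centre at d = 0.369 m, so I = I_cm + Md² gives I = 0.019789 + (0.59)(0.369)² = 0.10012 kg·m².
Total I = 2.2931 + 3.2024 + 0.10012 = 5.5956 kg·m².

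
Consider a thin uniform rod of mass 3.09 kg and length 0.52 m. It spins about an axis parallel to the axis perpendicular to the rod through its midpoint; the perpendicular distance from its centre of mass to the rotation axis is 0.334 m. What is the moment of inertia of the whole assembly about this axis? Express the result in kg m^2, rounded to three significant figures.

0.414

I_cm = (1/12)ML² = (1/12)(3.09)(0.52)² = 0.069628 kg m^2; centre at d = 0.334 m, so the parallel axis theorem gives I = 0.069628 + (3.09)(0.334)² = 0.41434 kg m^2.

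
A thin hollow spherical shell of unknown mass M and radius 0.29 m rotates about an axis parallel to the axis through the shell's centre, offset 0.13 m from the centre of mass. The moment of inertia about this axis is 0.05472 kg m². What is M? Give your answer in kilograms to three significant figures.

I = I_cm + Md² = (2/3)MR² + Md² = M·[0.666667·(0.29)² + (0.13)²] = M·0.072967.
So M = 0.05472 / 0.072967 = 0.74993 kg.

0.750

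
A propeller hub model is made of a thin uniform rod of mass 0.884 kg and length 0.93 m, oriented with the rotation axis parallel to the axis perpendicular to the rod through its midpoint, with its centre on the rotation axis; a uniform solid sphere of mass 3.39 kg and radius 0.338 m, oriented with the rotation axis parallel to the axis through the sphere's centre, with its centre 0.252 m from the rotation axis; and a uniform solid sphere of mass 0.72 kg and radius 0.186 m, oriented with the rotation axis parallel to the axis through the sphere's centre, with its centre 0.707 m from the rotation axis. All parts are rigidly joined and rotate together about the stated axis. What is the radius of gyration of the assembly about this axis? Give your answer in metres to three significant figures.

0.401

Thin rod: I_cm = (1/12)ML² = (1/12)(0.884)(0.93)² = 0.063714 kg m²; axis through the centre, so I = 0.063714 kg m².
Solid sphere: I_cm = (2/5)MR² = (2/5)(3.39)(0.338)² = 0.15491 kg m²; centre at d = 0.252 m, so the parallel axis theorem gives I = 0.15491 + (3.39)(0.252)² = 0.37019 kg m².
Solid sphere: I_cm = (2/5)MR² = (2/5)(0.72)(0.186)² = 0.0099636 kg m²; centre at d = 0.707 m, so the parallel axis theorem gives I = 0.0099636 + (0.72)(0.707)² = 0.36985 kg m².
Total I = 0.80376 kg m²; total mass M = 4.994 kg.
k = √(I/M) = √(0.80376/4.994) = 0.40118 m.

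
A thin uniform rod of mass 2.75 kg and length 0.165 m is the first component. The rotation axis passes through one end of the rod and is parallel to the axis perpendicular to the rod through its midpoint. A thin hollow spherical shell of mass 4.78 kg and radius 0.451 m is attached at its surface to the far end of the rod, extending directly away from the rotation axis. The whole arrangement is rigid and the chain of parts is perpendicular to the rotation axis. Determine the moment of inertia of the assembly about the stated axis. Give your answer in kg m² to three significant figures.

2.49

Thin rod: I_cm = (1/12)ML² = (1/12)(2.75)(0.165)² = 0.0062391 kg m²; centre at d = 0.0825 m, so I = I_cm + Md² gives I = 0.0062391 + (2.75)(0.0825)² = 0.024956 kg m².
Spherical shell: I_cm = (2/3)MR² = (2/3)(4.78)(0.451)² = 0.64817 kg m²; centre at d = 0.0825 + 0.0825 + 0.451 = 0.616 m, so I = I_cm + Md² gives I = 0.64817 + (4.78)(0.616)² = 2.462 kg m².
Total I = 0.024956 + 2.462 = 2.4869 kg m².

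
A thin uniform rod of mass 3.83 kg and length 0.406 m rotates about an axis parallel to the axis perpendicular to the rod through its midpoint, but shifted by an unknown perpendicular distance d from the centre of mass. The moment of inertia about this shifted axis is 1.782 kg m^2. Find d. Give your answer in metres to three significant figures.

0.672

About the centre-of-mass axis, I_cm = (1/12)ML² = (1/12)(3.83)(0.406)² = 0.05261 kg m^2.
Parallel axis theorem: I = I_cm + Md², so Md² = 1.782 − 0.05261 = 1.7294 kg m^2.
d = √(1.7294 / 3.83) = 0.67197 m.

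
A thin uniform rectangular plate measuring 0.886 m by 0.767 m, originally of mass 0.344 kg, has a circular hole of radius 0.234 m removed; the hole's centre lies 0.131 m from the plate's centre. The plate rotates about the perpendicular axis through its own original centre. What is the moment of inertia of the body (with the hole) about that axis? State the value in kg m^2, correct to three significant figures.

0.0355

Unpierced body about its centre: I₀ = (1/12)M(a²+b²) = (1/12)(0.344)[(0.886)² + (0.767)²] = 0.039368 kg m^2.
The removed disk has mass m = M·πr²/(ab) = (0.344)·π(0.234)²/(0.886·0.767) = 0.087079 kg (same uniform areal density).
Its moment of inertia about the rotation axis (parallel-axis theorem): I_hole = (1/2)mr² + md² = (1/2)(0.087079)(0.234)² + (0.087079)(0.131)² = 0.0038784 kg m^2.
Treating the hole as negative mass, I = I₀ − I_hole = 0.039368 − 0.0038784 = 0.035489 kg m^2.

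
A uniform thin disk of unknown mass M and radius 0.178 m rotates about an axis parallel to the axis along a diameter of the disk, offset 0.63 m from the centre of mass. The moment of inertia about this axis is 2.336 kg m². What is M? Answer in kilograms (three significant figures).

5.77

I = I_cm + Md² = (1/4)MR² + Md² = M·[0.25·(0.178)² + (0.63)²] = M·0.40482.
So M = 2.336 / 0.40482 = 5.7705 kg.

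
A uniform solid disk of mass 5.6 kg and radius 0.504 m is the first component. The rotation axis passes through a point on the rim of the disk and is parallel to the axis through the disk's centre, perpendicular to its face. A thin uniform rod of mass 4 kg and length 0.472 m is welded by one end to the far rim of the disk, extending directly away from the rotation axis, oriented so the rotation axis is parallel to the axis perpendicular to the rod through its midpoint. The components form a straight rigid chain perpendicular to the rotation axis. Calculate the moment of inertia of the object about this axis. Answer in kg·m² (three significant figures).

8.40

Solid disk: I_cm = (1/2)MR² = (1/2)(5.6)(0.504)² = 0.71124 kg·m²; centre at d = 0.504 m, so I = I_cm + Md² gives I = 0.71124 + (5.6)(0.504)² = 2.1337 kg·m².
Thin rod: I_cm = (1/12)ML² = (1/12)(4)(0.472)² = 0.074261 kg·m²; centre at d = 0.504 + 0.504 + 0.236 = 1.244 m, so I = I_cm + Md² gives I = 0.074261 + (4)(1.244)² = 6.2644 kg·m².
Total I = 2.1337 + 6.2644 = 8.3981 kg·m².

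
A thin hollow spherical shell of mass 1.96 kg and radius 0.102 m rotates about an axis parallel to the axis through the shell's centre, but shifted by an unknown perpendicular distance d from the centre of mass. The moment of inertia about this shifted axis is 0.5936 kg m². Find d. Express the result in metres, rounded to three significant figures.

0.544

About the centre-of-mass axis, I_cm = (2/3)MR² = (2/3)(1.96)(0.102)² = 0.013595 kg m².
Parallel axis theorem: I = I_cm + Md², so Md² = 0.5936 − 0.013595 = 0.58001 kg m².
d = √(0.58001 / 1.96) = 0.54399 m.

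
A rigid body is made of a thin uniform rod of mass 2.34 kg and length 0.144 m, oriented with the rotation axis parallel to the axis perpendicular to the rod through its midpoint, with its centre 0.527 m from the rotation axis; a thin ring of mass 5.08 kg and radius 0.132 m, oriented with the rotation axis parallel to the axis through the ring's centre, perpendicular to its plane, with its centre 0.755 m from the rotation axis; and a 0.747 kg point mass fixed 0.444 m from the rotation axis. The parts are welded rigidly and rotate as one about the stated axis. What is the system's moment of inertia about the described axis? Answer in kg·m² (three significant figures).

3.79

Thin rod: I_cm = (1/12)ML² = (1/12)(2.34)(0.144)² = 0.0040435 kg·m²; centre at d = 0.527 m, so the parallel axis theorem gives I = 0.0040435 + (2.34)(0.527)² = 0.65393 kg·m².
Thin ring: I_cm = MR² = (5.08)(0.132)² = 0.088514 kg·m²; centre at d = 0.755 m, so the parallel axis theorem gives I = 0.088514 + (5.08)(0.755)² = 2.9842 kg·m².
Point mass: I_cm = 0; centre at d = 0.444 m, so the parallel axis theorem gives I = 0 + (0.747)(0.444)² = 0.14726 kg·m².
Total I = 0.65393 + 2.9842 + 0.14726 = 3.7854 kg·m².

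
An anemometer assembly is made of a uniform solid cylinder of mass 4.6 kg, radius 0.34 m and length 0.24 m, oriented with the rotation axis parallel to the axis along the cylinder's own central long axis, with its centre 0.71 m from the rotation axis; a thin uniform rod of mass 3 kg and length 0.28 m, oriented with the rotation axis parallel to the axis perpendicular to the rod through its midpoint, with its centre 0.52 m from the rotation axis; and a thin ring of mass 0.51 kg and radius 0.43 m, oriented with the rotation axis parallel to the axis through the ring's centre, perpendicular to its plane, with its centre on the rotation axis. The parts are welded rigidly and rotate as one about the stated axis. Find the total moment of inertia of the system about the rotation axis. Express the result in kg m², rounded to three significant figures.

3.51

Solid cylinder: I_cm = (1/2)MR² = (1/2)(4.6)(0.34)² = 0.26588 kg m²; centre at d = 0.71 m, so I = I_cm + Md² gives I = 0.26588 + (4.6)(0.71)² = 2.5847 kg m².
Thin rod: I_cm = (1/12)ML² = (1/12)(3)(0.28)² = 0.0196 kg m²; centre at d = 0.52 m, so I = I_cm + Md² gives I = 0.0196 + (3)(0.52)² = 0.8308 kg m².
Thin ring: I_cm = MR² = (0.51)(0.43)² = 0.094299 kg m²; axis through the centre, so I = 0.094299 kg m².
Total I = 2.5847 + 0.8308 + 0.094299 = 3.5098 kg m².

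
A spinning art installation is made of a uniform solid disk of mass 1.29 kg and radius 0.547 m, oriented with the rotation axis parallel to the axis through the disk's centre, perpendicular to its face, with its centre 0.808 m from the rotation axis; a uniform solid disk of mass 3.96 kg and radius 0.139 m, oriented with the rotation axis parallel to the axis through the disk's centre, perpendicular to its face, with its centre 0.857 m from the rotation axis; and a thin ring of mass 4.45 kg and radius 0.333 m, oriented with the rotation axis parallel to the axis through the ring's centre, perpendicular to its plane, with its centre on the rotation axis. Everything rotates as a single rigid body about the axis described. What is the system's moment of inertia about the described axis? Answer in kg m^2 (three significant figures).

4.48

Solid disk: I_cm = (1/2)MR² = (1/2)(1.29)(0.547)² = 0.19299 kg m^2; centre at d = 0.808 m, so I = I_cm + Md² gives I = 0.19299 + (1.29)(0.808)² = 1.0352 kg m^2.
Solid disk: I_cm = (1/2)MR² = (1/2)(3.96)(0.139)² = 0.038256 kg m^2; centre at d = 0.857 m, so I = I_cm + Md² gives I = 0.038256 + (3.96)(0.857)² = 2.9467 kg m^2.
Thin ring: I_cm = MR² = (4.45)(0.333)² = 0.49346 kg m^2; axis through the centre, so I = 0.49346 kg m^2.
Total I = 1.0352 + 2.9467 + 0.49346 = 4.4753 kg m^2.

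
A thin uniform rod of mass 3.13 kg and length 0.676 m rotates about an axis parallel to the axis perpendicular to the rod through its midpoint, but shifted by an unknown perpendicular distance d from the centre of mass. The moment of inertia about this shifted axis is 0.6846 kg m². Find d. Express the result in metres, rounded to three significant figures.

0.425

About the centre-of-mass axis, I_cm = (1/12)ML² = (1/12)(3.13)(0.676)² = 0.11919 kg m².
Parallel axis theorem: I = I_cm + Md², so Md² = 0.6846 − 0.11919 = 0.56541 kg m².
d = √(0.56541 / 3.13) = 0.42502 m.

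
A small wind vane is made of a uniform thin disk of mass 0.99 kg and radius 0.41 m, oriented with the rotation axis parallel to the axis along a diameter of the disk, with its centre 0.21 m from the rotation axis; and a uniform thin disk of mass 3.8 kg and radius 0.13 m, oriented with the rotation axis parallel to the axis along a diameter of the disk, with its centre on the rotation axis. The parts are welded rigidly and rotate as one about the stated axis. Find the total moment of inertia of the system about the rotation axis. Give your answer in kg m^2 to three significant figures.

Thin disk: I_cm = (1/4)MR² = (1/4)(0.99)(0.41)² = 0.041605 kg m^2; centre at d = 0.21 m, so the parallel axis theorem gives I = 0.041605 + (0.99)(0.21)² = 0.085264 kg m^2.
Thin disk: I_cm = (1/4)MR² = (1/4)(3.8)(0.13)² = 0.016055 kg m^2; axis through the centre, so I = 0.016055 kg m^2.
Total I = 0.085264 + 0.016055 = 0.10132 kg m^2.

0.101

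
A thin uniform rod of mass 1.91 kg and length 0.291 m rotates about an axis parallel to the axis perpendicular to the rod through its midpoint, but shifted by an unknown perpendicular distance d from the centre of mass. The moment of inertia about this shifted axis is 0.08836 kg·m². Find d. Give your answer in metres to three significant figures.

About the centre-of-mass axis, I_cm = (1/12)ML² = (1/12)(1.91)(0.291)² = 0.013478 kg·m².
Parallel axis theorem: I = I_cm + Md², so Md² = 0.08836 − 0.013478 = 0.074882 kg·m².
d = √(0.074882 / 1.91) = 0.198 m.

0.198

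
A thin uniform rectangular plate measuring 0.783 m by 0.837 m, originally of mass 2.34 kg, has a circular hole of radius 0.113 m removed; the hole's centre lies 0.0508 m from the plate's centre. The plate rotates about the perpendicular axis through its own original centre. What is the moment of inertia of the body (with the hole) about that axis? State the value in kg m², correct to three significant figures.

0.255

Unpierced body about its centre: I₀ = (1/12)M(a²+b²) = (1/12)(2.34)[(0.783)² + (0.837)²] = 0.25616 kg m².
The removed disk has mass m = M·πr²/(ab) = (2.34)·π(0.113)²/(0.783·0.837) = 0.14323 kg (same uniform areal density).
Its moment of inertia about the rotation axis (parallel-axis theorem): I_hole = (1/2)mr² + md² = (1/2)(0.14323)(0.113)² + (0.14323)(0.0508)² = 0.0012841 kg m².
Treating the hole as negative mass, I = I₀ − I_hole = 0.25616 − 0.0012841 = 0.25488 kg m².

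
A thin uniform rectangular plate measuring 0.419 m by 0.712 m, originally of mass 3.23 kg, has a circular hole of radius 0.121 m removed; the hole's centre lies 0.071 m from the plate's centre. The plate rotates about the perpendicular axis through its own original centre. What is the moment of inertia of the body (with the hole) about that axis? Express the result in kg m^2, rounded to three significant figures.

0.178

Unpierced body about its centre: I₀ = (1/12)M(a²+b²) = (1/12)(3.23)[(0.419)² + (0.712)²] = 0.18371 kg m^2.
The removed disk has mass m = M·πr²/(ab) = (3.23)·π(0.121)²/(0.419·0.712) = 0.498 kg (same uniform areal density).
Its moment of inertia about the rotation axis (parallel-axis theorem): I_hole = (1/2)mr² + md² = (1/2)(0.498)(0.121)² + (0.498)(0.071)² = 0.006156 kg m^2.
Treating the hole as negative mass, I = I₀ − I_hole = 0.18371 − 0.006156 = 0.17755 kg m^2.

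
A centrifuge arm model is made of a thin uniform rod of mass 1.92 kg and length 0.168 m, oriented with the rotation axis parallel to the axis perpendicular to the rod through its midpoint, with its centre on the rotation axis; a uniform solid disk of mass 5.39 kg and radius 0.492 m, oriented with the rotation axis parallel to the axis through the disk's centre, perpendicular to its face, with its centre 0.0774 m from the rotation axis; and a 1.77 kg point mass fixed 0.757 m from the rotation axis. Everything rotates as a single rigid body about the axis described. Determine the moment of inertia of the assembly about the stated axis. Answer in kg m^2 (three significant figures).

Thin rod: I_cm = (1/12)ML² = (1/12)(1.92)(0.168)² = 0.0045158 kg m^2; axis through the centre, so I = 0.0045158 kg m^2.
Solid disk: I_cm = (1/2)MR² = (1/2)(5.39)(0.492)² = 0.65236 kg m^2; centre at d = 0.0774 m, so the parallel axis theorem gives I = 0.65236 + (5.39)(0.0774)² = 0.68465 kg m^2.
Point mass: I_cm = 0; centre at d = 0.757 m, so the parallel axis theorem gives I = 0 + (1.77)(0.757)² = 1.0143 kg m^2.
Total I = 0.0045158 + 0.68465 + 1.0143 = 1.7035 kg m^2.

1.70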